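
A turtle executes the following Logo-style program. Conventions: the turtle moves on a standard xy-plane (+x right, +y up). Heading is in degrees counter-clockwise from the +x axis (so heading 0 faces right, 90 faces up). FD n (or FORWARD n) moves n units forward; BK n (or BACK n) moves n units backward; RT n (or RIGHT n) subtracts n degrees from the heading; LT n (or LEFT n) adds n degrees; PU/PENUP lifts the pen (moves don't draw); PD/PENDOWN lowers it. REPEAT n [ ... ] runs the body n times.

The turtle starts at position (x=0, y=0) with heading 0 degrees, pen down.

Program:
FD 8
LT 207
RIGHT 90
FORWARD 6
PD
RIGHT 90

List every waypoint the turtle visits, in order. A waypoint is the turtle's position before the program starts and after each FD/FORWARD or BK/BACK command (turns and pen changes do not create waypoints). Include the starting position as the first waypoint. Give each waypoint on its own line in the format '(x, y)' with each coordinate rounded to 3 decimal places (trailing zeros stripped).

Executing turtle program step by step:
Start: pos=(0,0), heading=0, pen down
FD 8: (0,0) -> (8,0) [heading=0, draw]
LT 207: heading 0 -> 207
RT 90: heading 207 -> 117
FD 6: (8,0) -> (5.276,5.346) [heading=117, draw]
PD: pen down
RT 90: heading 117 -> 27
Final: pos=(5.276,5.346), heading=27, 2 segment(s) drawn
Waypoints (3 total):
(0, 0)
(8, 0)
(5.276, 5.346)

Answer: (0, 0)
(8, 0)
(5.276, 5.346)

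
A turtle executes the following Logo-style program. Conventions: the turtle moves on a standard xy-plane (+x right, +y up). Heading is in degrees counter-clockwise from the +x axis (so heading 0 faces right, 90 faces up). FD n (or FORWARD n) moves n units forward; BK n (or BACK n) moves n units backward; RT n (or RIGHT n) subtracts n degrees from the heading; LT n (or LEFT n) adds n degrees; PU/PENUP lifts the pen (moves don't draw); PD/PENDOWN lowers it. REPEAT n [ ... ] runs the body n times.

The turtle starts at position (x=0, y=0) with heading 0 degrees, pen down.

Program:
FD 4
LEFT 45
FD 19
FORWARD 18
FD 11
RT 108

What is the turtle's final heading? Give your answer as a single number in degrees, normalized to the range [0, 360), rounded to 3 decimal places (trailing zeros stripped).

Answer: 297

Derivation:
Executing turtle program step by step:
Start: pos=(0,0), heading=0, pen down
FD 4: (0,0) -> (4,0) [heading=0, draw]
LT 45: heading 0 -> 45
FD 19: (4,0) -> (17.435,13.435) [heading=45, draw]
FD 18: (17.435,13.435) -> (30.163,26.163) [heading=45, draw]
FD 11: (30.163,26.163) -> (37.941,33.941) [heading=45, draw]
RT 108: heading 45 -> 297
Final: pos=(37.941,33.941), heading=297, 4 segment(s) drawn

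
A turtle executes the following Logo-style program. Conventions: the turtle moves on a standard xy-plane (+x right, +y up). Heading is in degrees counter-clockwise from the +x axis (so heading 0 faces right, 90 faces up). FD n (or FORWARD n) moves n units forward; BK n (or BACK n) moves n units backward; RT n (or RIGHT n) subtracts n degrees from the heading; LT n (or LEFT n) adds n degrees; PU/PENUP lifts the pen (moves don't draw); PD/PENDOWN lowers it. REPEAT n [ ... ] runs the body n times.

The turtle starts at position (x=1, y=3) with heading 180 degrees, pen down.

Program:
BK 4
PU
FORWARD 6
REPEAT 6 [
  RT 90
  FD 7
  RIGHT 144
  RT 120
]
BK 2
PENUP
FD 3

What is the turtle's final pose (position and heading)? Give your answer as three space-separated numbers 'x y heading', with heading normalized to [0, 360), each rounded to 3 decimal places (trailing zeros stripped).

Answer: -12.506 42.335 216

Derivation:
Executing turtle program step by step:
Start: pos=(1,3), heading=180, pen down
BK 4: (1,3) -> (5,3) [heading=180, draw]
PU: pen up
FD 6: (5,3) -> (-1,3) [heading=180, move]
REPEAT 6 [
  -- iteration 1/6 --
  RT 90: heading 180 -> 90
  FD 7: (-1,3) -> (-1,10) [heading=90, move]
  RT 144: heading 90 -> 306
  RT 120: heading 306 -> 186
  -- iteration 2/6 --
  RT 90: heading 186 -> 96
  FD 7: (-1,10) -> (-1.732,16.962) [heading=96, move]
  RT 144: heading 96 -> 312
  RT 120: heading 312 -> 192
  -- iteration 3/6 --
  RT 90: heading 192 -> 102
  FD 7: (-1.732,16.962) -> (-3.187,23.809) [heading=102, move]
  RT 144: heading 102 -> 318
  RT 120: heading 318 -> 198
  -- iteration 4/6 --
  RT 90: heading 198 -> 108
  FD 7: (-3.187,23.809) -> (-5.35,30.466) [heading=108, move]
  RT 144: heading 108 -> 324
  RT 120: heading 324 -> 204
  -- iteration 5/6 --
  RT 90: heading 204 -> 114
  FD 7: (-5.35,30.466) -> (-8.197,36.861) [heading=114, move]
  RT 144: heading 114 -> 330
  RT 120: heading 330 -> 210
  -- iteration 6/6 --
  RT 90: heading 210 -> 120
  FD 7: (-8.197,36.861) -> (-11.697,42.923) [heading=120, move]
  RT 144: heading 120 -> 336
  RT 120: heading 336 -> 216
]
BK 2: (-11.697,42.923) -> (-10.079,44.099) [heading=216, move]
PU: pen up
FD 3: (-10.079,44.099) -> (-12.506,42.335) [heading=216, move]
Final: pos=(-12.506,42.335), heading=216, 1 segment(s) drawn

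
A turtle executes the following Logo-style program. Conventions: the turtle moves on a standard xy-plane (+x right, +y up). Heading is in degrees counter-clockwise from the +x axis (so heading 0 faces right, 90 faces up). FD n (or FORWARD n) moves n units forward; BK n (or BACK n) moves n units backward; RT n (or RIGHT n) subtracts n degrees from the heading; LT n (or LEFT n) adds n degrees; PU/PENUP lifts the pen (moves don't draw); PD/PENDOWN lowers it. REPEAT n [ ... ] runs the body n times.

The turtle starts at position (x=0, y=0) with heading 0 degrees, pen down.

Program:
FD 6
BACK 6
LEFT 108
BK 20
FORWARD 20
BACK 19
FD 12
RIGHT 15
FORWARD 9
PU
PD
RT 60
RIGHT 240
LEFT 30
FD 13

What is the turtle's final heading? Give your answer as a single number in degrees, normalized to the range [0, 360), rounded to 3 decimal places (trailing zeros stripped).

Executing turtle program step by step:
Start: pos=(0,0), heading=0, pen down
FD 6: (0,0) -> (6,0) [heading=0, draw]
BK 6: (6,0) -> (0,0) [heading=0, draw]
LT 108: heading 0 -> 108
BK 20: (0,0) -> (6.18,-19.021) [heading=108, draw]
FD 20: (6.18,-19.021) -> (0,0) [heading=108, draw]
BK 19: (0,0) -> (5.871,-18.07) [heading=108, draw]
FD 12: (5.871,-18.07) -> (2.163,-6.657) [heading=108, draw]
RT 15: heading 108 -> 93
FD 9: (2.163,-6.657) -> (1.692,2.33) [heading=93, draw]
PU: pen up
PD: pen down
RT 60: heading 93 -> 33
RT 240: heading 33 -> 153
LT 30: heading 153 -> 183
FD 13: (1.692,2.33) -> (-11.29,1.65) [heading=183, draw]
Final: pos=(-11.29,1.65), heading=183, 8 segment(s) drawn

Answer: 183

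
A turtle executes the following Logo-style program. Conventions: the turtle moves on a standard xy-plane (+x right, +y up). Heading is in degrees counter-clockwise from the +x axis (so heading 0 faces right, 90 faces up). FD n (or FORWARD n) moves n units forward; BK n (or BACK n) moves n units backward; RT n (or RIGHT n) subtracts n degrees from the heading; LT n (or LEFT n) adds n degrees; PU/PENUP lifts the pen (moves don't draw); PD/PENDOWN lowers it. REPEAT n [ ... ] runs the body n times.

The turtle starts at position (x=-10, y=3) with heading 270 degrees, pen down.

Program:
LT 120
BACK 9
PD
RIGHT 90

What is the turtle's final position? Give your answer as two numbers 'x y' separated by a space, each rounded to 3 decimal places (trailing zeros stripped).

Executing turtle program step by step:
Start: pos=(-10,3), heading=270, pen down
LT 120: heading 270 -> 30
BK 9: (-10,3) -> (-17.794,-1.5) [heading=30, draw]
PD: pen down
RT 90: heading 30 -> 300
Final: pos=(-17.794,-1.5), heading=300, 1 segment(s) drawn

Answer: -17.794 -1.5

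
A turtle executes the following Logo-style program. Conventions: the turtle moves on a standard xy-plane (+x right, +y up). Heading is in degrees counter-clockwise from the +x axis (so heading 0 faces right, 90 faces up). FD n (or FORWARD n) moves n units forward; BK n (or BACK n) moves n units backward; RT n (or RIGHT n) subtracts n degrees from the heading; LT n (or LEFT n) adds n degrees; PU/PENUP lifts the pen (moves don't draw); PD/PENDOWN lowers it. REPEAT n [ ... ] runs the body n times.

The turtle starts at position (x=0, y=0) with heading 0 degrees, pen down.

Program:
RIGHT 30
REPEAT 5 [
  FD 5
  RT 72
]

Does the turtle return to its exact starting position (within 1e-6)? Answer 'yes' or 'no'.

Executing turtle program step by step:
Start: pos=(0,0), heading=0, pen down
RT 30: heading 0 -> 330
REPEAT 5 [
  -- iteration 1/5 --
  FD 5: (0,0) -> (4.33,-2.5) [heading=330, draw]
  RT 72: heading 330 -> 258
  -- iteration 2/5 --
  FD 5: (4.33,-2.5) -> (3.291,-7.391) [heading=258, draw]
  RT 72: heading 258 -> 186
  -- iteration 3/5 --
  FD 5: (3.291,-7.391) -> (-1.682,-7.913) [heading=186, draw]
  RT 72: heading 186 -> 114
  -- iteration 4/5 --
  FD 5: (-1.682,-7.913) -> (-3.716,-3.346) [heading=114, draw]
  RT 72: heading 114 -> 42
  -- iteration 5/5 --
  FD 5: (-3.716,-3.346) -> (0,0) [heading=42, draw]
  RT 72: heading 42 -> 330
]
Final: pos=(0,0), heading=330, 5 segment(s) drawn

Start position: (0, 0)
Final position: (0, 0)
Distance = 0; < 1e-6 -> CLOSED

Answer: yes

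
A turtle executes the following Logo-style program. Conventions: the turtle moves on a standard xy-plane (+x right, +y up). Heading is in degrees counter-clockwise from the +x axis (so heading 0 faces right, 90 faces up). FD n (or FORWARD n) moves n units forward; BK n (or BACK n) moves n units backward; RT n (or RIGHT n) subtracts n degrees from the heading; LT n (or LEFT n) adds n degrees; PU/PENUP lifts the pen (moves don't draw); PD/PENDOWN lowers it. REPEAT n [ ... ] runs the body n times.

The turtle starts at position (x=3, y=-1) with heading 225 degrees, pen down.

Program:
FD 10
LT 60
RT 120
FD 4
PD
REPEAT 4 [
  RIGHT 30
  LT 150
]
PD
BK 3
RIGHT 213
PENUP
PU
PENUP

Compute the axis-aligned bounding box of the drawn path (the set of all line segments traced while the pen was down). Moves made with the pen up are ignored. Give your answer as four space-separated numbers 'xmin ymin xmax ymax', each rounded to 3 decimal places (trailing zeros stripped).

Executing turtle program step by step:
Start: pos=(3,-1), heading=225, pen down
FD 10: (3,-1) -> (-4.071,-8.071) [heading=225, draw]
LT 60: heading 225 -> 285
RT 120: heading 285 -> 165
FD 4: (-4.071,-8.071) -> (-7.935,-7.036) [heading=165, draw]
PD: pen down
REPEAT 4 [
  -- iteration 1/4 --
  RT 30: heading 165 -> 135
  LT 150: heading 135 -> 285
  -- iteration 2/4 --
  RT 30: heading 285 -> 255
  LT 150: heading 255 -> 45
  -- iteration 3/4 --
  RT 30: heading 45 -> 15
  LT 150: heading 15 -> 165
  -- iteration 4/4 --
  RT 30: heading 165 -> 135
  LT 150: heading 135 -> 285
]
PD: pen down
BK 3: (-7.935,-7.036) -> (-8.711,-4.138) [heading=285, draw]
RT 213: heading 285 -> 72
PU: pen up
PU: pen up
PU: pen up
Final: pos=(-8.711,-4.138), heading=72, 3 segment(s) drawn

Segment endpoints: x in {-8.711, -7.935, -4.071, 3}, y in {-8.071, -7.036, -4.138, -1}
xmin=-8.711, ymin=-8.071, xmax=3, ymax=-1

Answer: -8.711 -8.071 3 -1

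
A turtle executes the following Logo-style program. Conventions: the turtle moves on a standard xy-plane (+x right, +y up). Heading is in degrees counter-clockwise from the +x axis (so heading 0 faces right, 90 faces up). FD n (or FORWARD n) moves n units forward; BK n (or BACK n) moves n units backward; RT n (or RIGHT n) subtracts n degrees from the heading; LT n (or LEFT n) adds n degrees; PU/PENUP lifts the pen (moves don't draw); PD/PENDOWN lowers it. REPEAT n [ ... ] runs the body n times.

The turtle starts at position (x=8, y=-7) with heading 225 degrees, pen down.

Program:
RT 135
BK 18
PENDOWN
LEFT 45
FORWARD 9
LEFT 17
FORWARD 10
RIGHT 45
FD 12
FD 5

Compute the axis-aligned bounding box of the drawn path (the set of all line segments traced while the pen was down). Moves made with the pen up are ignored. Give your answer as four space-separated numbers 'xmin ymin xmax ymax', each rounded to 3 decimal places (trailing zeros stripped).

Answer: -12.164 -25 8 2.316

Derivation:
Executing turtle program step by step:
Start: pos=(8,-7), heading=225, pen down
RT 135: heading 225 -> 90
BK 18: (8,-7) -> (8,-25) [heading=90, draw]
PD: pen down
LT 45: heading 90 -> 135
FD 9: (8,-25) -> (1.636,-18.636) [heading=135, draw]
LT 17: heading 135 -> 152
FD 10: (1.636,-18.636) -> (-7.193,-13.941) [heading=152, draw]
RT 45: heading 152 -> 107
FD 12: (-7.193,-13.941) -> (-10.702,-2.466) [heading=107, draw]
FD 5: (-10.702,-2.466) -> (-12.164,2.316) [heading=107, draw]
Final: pos=(-12.164,2.316), heading=107, 5 segment(s) drawn

Segment endpoints: x in {-12.164, -10.702, -7.193, 1.636, 8, 8}, y in {-25, -18.636, -13.941, -7, -2.466, 2.316}
xmin=-12.164, ymin=-25, xmax=8, ymax=2.316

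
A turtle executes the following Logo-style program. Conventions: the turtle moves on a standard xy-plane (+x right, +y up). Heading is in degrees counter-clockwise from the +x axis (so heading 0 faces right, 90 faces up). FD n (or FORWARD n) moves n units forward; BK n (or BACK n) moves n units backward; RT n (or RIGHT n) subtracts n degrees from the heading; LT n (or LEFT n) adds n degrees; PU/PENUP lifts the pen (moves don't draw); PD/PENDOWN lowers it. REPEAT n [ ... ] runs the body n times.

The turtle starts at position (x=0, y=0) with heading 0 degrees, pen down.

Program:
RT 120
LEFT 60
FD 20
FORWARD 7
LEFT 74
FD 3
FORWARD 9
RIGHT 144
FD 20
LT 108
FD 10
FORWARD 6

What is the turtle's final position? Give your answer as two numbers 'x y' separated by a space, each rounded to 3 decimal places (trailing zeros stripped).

Answer: 27.123 -41.794

Derivation:
Executing turtle program step by step:
Start: pos=(0,0), heading=0, pen down
RT 120: heading 0 -> 240
LT 60: heading 240 -> 300
FD 20: (0,0) -> (10,-17.321) [heading=300, draw]
FD 7: (10,-17.321) -> (13.5,-23.383) [heading=300, draw]
LT 74: heading 300 -> 14
FD 3: (13.5,-23.383) -> (16.411,-22.657) [heading=14, draw]
FD 9: (16.411,-22.657) -> (25.144,-20.48) [heading=14, draw]
RT 144: heading 14 -> 230
FD 20: (25.144,-20.48) -> (12.288,-35.801) [heading=230, draw]
LT 108: heading 230 -> 338
FD 10: (12.288,-35.801) -> (21.56,-39.547) [heading=338, draw]
FD 6: (21.56,-39.547) -> (27.123,-41.794) [heading=338, draw]
Final: pos=(27.123,-41.794), heading=338, 7 segment(s) drawn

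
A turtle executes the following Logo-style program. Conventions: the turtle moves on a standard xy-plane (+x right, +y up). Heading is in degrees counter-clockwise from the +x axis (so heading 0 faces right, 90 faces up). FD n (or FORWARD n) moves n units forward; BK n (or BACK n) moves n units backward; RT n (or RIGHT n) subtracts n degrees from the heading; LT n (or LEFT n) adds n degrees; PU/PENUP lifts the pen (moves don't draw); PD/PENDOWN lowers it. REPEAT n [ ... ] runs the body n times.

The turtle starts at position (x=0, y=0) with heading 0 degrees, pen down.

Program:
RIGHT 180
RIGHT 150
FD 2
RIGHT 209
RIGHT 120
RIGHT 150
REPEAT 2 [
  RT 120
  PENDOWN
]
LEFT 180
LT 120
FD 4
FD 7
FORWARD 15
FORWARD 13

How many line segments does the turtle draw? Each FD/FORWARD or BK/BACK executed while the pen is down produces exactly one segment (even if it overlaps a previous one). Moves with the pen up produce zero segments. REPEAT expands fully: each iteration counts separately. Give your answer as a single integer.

Answer: 5

Derivation:
Executing turtle program step by step:
Start: pos=(0,0), heading=0, pen down
RT 180: heading 0 -> 180
RT 150: heading 180 -> 30
FD 2: (0,0) -> (1.732,1) [heading=30, draw]
RT 209: heading 30 -> 181
RT 120: heading 181 -> 61
RT 150: heading 61 -> 271
REPEAT 2 [
  -- iteration 1/2 --
  RT 120: heading 271 -> 151
  PD: pen down
  -- iteration 2/2 --
  RT 120: heading 151 -> 31
  PD: pen down
]
LT 180: heading 31 -> 211
LT 120: heading 211 -> 331
FD 4: (1.732,1) -> (5.231,-0.939) [heading=331, draw]
FD 7: (5.231,-0.939) -> (11.353,-4.333) [heading=331, draw]
FD 15: (11.353,-4.333) -> (24.472,-11.605) [heading=331, draw]
FD 13: (24.472,-11.605) -> (35.842,-17.908) [heading=331, draw]
Final: pos=(35.842,-17.908), heading=331, 5 segment(s) drawn
Segments drawn: 5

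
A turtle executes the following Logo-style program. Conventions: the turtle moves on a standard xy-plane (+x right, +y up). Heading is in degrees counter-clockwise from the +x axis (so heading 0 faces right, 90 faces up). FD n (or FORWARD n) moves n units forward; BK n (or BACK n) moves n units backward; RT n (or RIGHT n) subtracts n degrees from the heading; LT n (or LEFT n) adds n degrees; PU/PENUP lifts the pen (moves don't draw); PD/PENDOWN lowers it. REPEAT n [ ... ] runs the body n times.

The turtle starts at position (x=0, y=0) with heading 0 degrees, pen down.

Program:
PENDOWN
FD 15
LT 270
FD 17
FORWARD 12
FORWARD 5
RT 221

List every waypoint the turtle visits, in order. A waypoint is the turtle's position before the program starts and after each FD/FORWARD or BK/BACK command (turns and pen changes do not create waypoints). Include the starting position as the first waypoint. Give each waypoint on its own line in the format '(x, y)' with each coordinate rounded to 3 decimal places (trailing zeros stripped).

Executing turtle program step by step:
Start: pos=(0,0), heading=0, pen down
PD: pen down
FD 15: (0,0) -> (15,0) [heading=0, draw]
LT 270: heading 0 -> 270
FD 17: (15,0) -> (15,-17) [heading=270, draw]
FD 12: (15,-17) -> (15,-29) [heading=270, draw]
FD 5: (15,-29) -> (15,-34) [heading=270, draw]
RT 221: heading 270 -> 49
Final: pos=(15,-34), heading=49, 4 segment(s) drawn
Waypoints (5 total):
(0, 0)
(15, 0)
(15, -17)
(15, -29)
(15, -34)

Answer: (0, 0)
(15, 0)
(15, -17)
(15, -29)
(15, -34)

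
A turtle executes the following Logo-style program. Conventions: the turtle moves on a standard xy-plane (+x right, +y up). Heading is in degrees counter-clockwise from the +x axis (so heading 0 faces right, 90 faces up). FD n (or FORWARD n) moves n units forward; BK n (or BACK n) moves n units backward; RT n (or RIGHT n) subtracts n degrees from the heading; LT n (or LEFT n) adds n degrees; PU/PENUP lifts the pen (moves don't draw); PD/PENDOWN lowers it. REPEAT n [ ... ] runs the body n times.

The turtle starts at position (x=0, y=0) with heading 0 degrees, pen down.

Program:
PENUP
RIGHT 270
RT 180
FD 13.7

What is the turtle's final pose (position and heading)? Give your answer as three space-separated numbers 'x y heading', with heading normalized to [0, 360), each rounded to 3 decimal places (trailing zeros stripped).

Executing turtle program step by step:
Start: pos=(0,0), heading=0, pen down
PU: pen up
RT 270: heading 0 -> 90
RT 180: heading 90 -> 270
FD 13.7: (0,0) -> (0,-13.7) [heading=270, move]
Final: pos=(0,-13.7), heading=270, 0 segment(s) drawn

Answer: 0 -13.7 270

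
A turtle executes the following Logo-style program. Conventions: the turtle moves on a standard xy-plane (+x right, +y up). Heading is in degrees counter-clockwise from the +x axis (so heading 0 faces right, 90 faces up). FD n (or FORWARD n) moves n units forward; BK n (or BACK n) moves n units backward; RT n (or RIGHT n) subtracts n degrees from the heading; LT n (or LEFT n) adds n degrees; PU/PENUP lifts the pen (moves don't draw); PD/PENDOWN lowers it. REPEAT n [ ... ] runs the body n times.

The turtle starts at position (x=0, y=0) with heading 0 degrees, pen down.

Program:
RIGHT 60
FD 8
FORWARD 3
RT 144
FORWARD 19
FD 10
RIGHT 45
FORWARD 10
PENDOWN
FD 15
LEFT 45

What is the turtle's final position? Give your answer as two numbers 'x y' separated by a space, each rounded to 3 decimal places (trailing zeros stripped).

Answer: -29.952 25.609

Derivation:
Executing turtle program step by step:
Start: pos=(0,0), heading=0, pen down
RT 60: heading 0 -> 300
FD 8: (0,0) -> (4,-6.928) [heading=300, draw]
FD 3: (4,-6.928) -> (5.5,-9.526) [heading=300, draw]
RT 144: heading 300 -> 156
FD 19: (5.5,-9.526) -> (-11.857,-1.798) [heading=156, draw]
FD 10: (-11.857,-1.798) -> (-20.993,2.269) [heading=156, draw]
RT 45: heading 156 -> 111
FD 10: (-20.993,2.269) -> (-24.576,11.605) [heading=111, draw]
PD: pen down
FD 15: (-24.576,11.605) -> (-29.952,25.609) [heading=111, draw]
LT 45: heading 111 -> 156
Final: pos=(-29.952,25.609), heading=156, 6 segment(s) drawn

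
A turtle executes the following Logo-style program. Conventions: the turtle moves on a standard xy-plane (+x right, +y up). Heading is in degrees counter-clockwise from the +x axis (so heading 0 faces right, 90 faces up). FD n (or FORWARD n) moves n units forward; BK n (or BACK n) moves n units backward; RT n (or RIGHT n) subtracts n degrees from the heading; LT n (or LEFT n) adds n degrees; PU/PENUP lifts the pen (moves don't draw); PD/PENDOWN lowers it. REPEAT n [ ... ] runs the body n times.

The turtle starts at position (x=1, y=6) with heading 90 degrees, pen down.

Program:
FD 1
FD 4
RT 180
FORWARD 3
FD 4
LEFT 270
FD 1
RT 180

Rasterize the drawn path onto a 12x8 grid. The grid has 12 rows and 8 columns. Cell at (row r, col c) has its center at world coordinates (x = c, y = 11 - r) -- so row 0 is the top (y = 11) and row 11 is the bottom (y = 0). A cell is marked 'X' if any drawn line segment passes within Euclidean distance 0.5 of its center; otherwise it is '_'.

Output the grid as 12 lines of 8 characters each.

Answer: _X______
_X______
_X______
_X______
_X______
_X______
_X______
XX______
________
________
________
________

Derivation:
Segment 0: (1,6) -> (1,7)
Segment 1: (1,7) -> (1,11)
Segment 2: (1,11) -> (1,8)
Segment 3: (1,8) -> (1,4)
Segment 4: (1,4) -> (0,4)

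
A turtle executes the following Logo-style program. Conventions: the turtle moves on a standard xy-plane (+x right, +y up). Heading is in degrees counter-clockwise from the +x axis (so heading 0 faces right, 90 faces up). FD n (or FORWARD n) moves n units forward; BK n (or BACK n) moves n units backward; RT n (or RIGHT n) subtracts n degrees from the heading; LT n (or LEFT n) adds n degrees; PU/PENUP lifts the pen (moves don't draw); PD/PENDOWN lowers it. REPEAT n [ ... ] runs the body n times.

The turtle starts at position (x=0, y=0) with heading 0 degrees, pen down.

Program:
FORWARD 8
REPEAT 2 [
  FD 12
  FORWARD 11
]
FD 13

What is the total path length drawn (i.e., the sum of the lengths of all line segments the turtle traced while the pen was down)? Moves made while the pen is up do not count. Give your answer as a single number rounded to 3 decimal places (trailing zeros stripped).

Answer: 67

Derivation:
Executing turtle program step by step:
Start: pos=(0,0), heading=0, pen down
FD 8: (0,0) -> (8,0) [heading=0, draw]
REPEAT 2 [
  -- iteration 1/2 --
  FD 12: (8,0) -> (20,0) [heading=0, draw]
  FD 11: (20,0) -> (31,0) [heading=0, draw]
  -- iteration 2/2 --
  FD 12: (31,0) -> (43,0) [heading=0, draw]
  FD 11: (43,0) -> (54,0) [heading=0, draw]
]
FD 13: (54,0) -> (67,0) [heading=0, draw]
Final: pos=(67,0), heading=0, 6 segment(s) drawn

Segment lengths:
  seg 1: (0,0) -> (8,0), length = 8
  seg 2: (8,0) -> (20,0), length = 12
  seg 3: (20,0) -> (31,0), length = 11
  seg 4: (31,0) -> (43,0), length = 12
  seg 5: (43,0) -> (54,0), length = 11
  seg 6: (54,0) -> (67,0), length = 13
Total = 67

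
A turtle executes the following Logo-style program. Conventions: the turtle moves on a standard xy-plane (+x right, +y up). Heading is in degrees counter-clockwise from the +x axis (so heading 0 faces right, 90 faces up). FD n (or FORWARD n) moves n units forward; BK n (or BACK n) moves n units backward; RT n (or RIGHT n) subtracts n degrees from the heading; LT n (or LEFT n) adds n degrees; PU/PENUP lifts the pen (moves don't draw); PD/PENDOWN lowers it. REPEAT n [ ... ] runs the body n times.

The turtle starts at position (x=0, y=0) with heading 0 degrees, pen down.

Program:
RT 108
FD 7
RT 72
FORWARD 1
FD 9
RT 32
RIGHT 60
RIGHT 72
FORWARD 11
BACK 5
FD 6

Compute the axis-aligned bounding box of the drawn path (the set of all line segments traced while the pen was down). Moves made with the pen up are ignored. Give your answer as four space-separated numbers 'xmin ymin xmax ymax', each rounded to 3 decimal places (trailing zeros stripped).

Executing turtle program step by step:
Start: pos=(0,0), heading=0, pen down
RT 108: heading 0 -> 252
FD 7: (0,0) -> (-2.163,-6.657) [heading=252, draw]
RT 72: heading 252 -> 180
FD 1: (-2.163,-6.657) -> (-3.163,-6.657) [heading=180, draw]
FD 9: (-3.163,-6.657) -> (-12.163,-6.657) [heading=180, draw]
RT 32: heading 180 -> 148
RT 60: heading 148 -> 88
RT 72: heading 88 -> 16
FD 11: (-12.163,-6.657) -> (-1.589,-3.625) [heading=16, draw]
BK 5: (-1.589,-3.625) -> (-6.396,-5.004) [heading=16, draw]
FD 6: (-6.396,-5.004) -> (-0.628,-3.35) [heading=16, draw]
Final: pos=(-0.628,-3.35), heading=16, 6 segment(s) drawn

Segment endpoints: x in {-12.163, -6.396, -3.163, -2.163, -1.589, -0.628, 0}, y in {-6.657, -6.657, -5.004, -3.625, -3.35, 0}
xmin=-12.163, ymin=-6.657, xmax=0, ymax=0

Answer: -12.163 -6.657 0 0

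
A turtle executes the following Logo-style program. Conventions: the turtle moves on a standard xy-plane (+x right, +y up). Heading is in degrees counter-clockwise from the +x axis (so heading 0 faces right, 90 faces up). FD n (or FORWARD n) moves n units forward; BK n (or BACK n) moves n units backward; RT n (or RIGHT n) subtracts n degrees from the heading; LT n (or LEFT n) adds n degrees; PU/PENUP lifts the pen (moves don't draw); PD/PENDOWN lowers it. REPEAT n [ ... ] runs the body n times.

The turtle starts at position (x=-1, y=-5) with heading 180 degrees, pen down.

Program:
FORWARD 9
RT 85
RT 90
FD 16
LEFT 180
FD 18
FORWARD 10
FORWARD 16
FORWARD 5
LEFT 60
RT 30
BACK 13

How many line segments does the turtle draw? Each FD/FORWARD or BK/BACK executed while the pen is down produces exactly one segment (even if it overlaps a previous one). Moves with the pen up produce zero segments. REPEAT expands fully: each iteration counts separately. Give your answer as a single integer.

Executing turtle program step by step:
Start: pos=(-1,-5), heading=180, pen down
FD 9: (-1,-5) -> (-10,-5) [heading=180, draw]
RT 85: heading 180 -> 95
RT 90: heading 95 -> 5
FD 16: (-10,-5) -> (5.939,-3.606) [heading=5, draw]
LT 180: heading 5 -> 185
FD 18: (5.939,-3.606) -> (-11.992,-5.174) [heading=185, draw]
FD 10: (-11.992,-5.174) -> (-21.954,-6.046) [heading=185, draw]
FD 16: (-21.954,-6.046) -> (-37.893,-7.44) [heading=185, draw]
FD 5: (-37.893,-7.44) -> (-42.874,-7.876) [heading=185, draw]
LT 60: heading 185 -> 245
RT 30: heading 245 -> 215
BK 13: (-42.874,-7.876) -> (-32.225,-0.42) [heading=215, draw]
Final: pos=(-32.225,-0.42), heading=215, 7 segment(s) drawn
Segments drawn: 7

Answer: 7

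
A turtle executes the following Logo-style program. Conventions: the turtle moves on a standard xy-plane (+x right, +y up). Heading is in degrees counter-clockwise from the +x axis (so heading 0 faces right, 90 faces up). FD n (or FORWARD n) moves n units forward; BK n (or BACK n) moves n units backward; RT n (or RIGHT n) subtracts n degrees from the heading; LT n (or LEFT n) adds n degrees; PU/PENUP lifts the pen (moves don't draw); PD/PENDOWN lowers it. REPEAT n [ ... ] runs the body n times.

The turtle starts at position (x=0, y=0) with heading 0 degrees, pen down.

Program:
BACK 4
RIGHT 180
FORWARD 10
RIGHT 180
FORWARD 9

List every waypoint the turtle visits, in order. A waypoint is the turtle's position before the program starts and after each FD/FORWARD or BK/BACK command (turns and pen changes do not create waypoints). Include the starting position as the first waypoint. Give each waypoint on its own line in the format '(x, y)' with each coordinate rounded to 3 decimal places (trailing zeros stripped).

Answer: (0, 0)
(-4, 0)
(-14, 0)
(-5, 0)

Derivation:
Executing turtle program step by step:
Start: pos=(0,0), heading=0, pen down
BK 4: (0,0) -> (-4,0) [heading=0, draw]
RT 180: heading 0 -> 180
FD 10: (-4,0) -> (-14,0) [heading=180, draw]
RT 180: heading 180 -> 0
FD 9: (-14,0) -> (-5,0) [heading=0, draw]
Final: pos=(-5,0), heading=0, 3 segment(s) drawn
Waypoints (4 total):
(0, 0)
(-4, 0)
(-14, 0)
(-5, 0)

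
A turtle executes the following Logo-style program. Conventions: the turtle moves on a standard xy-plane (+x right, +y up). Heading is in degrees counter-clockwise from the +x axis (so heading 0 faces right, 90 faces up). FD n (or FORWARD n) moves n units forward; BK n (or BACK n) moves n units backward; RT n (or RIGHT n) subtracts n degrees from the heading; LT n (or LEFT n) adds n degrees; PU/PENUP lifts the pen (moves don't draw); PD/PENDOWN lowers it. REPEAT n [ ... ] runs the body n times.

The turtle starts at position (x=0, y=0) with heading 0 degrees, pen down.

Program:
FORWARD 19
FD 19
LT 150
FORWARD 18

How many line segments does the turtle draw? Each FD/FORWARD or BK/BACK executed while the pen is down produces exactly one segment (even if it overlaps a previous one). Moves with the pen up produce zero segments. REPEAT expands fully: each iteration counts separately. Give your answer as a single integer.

Executing turtle program step by step:
Start: pos=(0,0), heading=0, pen down
FD 19: (0,0) -> (19,0) [heading=0, draw]
FD 19: (19,0) -> (38,0) [heading=0, draw]
LT 150: heading 0 -> 150
FD 18: (38,0) -> (22.412,9) [heading=150, draw]
Final: pos=(22.412,9), heading=150, 3 segment(s) drawn
Segments drawn: 3

Answer: 3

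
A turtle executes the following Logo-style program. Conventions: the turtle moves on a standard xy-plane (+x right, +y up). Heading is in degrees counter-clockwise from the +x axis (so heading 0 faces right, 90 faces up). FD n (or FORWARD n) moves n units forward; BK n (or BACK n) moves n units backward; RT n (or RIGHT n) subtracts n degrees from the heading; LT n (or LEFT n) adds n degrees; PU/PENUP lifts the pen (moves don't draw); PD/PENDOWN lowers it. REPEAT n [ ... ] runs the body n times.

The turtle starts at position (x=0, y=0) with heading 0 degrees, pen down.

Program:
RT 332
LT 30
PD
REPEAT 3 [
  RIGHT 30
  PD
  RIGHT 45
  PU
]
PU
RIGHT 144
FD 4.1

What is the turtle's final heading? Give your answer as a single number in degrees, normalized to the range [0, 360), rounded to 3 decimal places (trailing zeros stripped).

Answer: 49

Derivation:
Executing turtle program step by step:
Start: pos=(0,0), heading=0, pen down
RT 332: heading 0 -> 28
LT 30: heading 28 -> 58
PD: pen down
REPEAT 3 [
  -- iteration 1/3 --
  RT 30: heading 58 -> 28
  PD: pen down
  RT 45: heading 28 -> 343
  PU: pen up
  -- iteration 2/3 --
  RT 30: heading 343 -> 313
  PD: pen down
  RT 45: heading 313 -> 268
  PU: pen up
  -- iteration 3/3 --
  RT 30: heading 268 -> 238
  PD: pen down
  RT 45: heading 238 -> 193
  PU: pen up
]
PU: pen up
RT 144: heading 193 -> 49
FD 4.1: (0,0) -> (2.69,3.094) [heading=49, move]
Final: pos=(2.69,3.094), heading=49, 0 segment(s) drawn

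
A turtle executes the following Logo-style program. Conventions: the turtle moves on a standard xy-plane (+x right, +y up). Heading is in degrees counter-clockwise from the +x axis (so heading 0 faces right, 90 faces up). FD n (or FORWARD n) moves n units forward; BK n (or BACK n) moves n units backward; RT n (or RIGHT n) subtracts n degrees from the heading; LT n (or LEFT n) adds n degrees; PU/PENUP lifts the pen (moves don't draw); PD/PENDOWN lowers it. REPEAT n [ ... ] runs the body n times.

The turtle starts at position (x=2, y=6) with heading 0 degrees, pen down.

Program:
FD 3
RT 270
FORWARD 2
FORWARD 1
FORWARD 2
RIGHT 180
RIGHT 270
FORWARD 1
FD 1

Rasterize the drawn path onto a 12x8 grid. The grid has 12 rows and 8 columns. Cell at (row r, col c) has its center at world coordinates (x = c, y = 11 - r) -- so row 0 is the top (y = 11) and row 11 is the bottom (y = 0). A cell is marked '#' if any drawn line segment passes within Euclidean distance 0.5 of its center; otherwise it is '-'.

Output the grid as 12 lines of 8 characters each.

Answer: -----###
-----#--
-----#--
-----#--
-----#--
--####--
--------
--------
--------
--------
--------
--------

Derivation:
Segment 0: (2,6) -> (5,6)
Segment 1: (5,6) -> (5,8)
Segment 2: (5,8) -> (5,9)
Segment 3: (5,9) -> (5,11)
Segment 4: (5,11) -> (6,11)
Segment 5: (6,11) -> (7,11)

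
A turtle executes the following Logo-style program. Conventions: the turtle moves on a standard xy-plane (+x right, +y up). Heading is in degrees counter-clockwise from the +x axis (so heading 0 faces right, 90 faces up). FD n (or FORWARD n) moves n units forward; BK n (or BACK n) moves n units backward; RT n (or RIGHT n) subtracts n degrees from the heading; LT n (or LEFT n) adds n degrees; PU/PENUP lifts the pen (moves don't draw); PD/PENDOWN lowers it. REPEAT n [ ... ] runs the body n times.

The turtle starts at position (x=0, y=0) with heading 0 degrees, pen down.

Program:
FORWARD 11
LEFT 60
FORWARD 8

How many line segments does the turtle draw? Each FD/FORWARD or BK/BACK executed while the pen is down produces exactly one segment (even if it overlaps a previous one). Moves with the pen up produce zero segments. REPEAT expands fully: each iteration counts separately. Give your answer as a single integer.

Answer: 2

Derivation:
Executing turtle program step by step:
Start: pos=(0,0), heading=0, pen down
FD 11: (0,0) -> (11,0) [heading=0, draw]
LT 60: heading 0 -> 60
FD 8: (11,0) -> (15,6.928) [heading=60, draw]
Final: pos=(15,6.928), heading=60, 2 segment(s) drawn
Segments drawn: 2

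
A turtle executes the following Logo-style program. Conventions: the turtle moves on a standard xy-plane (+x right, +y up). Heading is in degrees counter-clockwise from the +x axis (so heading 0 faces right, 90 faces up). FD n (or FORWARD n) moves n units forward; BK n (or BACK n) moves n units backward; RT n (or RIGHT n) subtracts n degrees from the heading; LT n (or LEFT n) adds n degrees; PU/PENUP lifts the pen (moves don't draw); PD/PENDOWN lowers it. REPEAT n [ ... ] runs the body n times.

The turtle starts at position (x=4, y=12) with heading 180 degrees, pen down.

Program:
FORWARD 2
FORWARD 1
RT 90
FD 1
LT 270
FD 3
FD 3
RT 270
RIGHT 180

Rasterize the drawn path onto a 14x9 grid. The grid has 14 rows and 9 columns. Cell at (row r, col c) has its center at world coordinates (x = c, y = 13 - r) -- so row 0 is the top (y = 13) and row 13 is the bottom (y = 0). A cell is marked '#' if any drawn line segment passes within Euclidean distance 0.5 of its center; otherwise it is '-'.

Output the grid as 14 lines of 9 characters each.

Segment 0: (4,12) -> (2,12)
Segment 1: (2,12) -> (1,12)
Segment 2: (1,12) -> (1,13)
Segment 3: (1,13) -> (4,13)
Segment 4: (4,13) -> (7,13)

Answer: -#######-
-####----
---------
---------
---------
---------
---------
---------
---------
---------
---------
---------
---------
---------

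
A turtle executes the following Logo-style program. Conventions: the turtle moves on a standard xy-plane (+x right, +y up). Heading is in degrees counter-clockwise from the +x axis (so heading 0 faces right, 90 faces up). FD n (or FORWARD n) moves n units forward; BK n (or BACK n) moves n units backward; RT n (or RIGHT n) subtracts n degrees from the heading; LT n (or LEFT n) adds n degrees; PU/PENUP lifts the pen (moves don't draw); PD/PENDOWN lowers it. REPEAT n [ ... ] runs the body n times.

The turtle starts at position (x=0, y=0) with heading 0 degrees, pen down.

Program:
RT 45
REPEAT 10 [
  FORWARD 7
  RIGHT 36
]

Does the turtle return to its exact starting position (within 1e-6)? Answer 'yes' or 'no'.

Answer: yes

Derivation:
Executing turtle program step by step:
Start: pos=(0,0), heading=0, pen down
RT 45: heading 0 -> 315
REPEAT 10 [
  -- iteration 1/10 --
  FD 7: (0,0) -> (4.95,-4.95) [heading=315, draw]
  RT 36: heading 315 -> 279
  -- iteration 2/10 --
  FD 7: (4.95,-4.95) -> (6.045,-11.864) [heading=279, draw]
  RT 36: heading 279 -> 243
  -- iteration 3/10 --
  FD 7: (6.045,-11.864) -> (2.867,-18.101) [heading=243, draw]
  RT 36: heading 243 -> 207
  -- iteration 4/10 --
  FD 7: (2.867,-18.101) -> (-3.37,-21.279) [heading=207, draw]
  RT 36: heading 207 -> 171
  -- iteration 5/10 --
  FD 7: (-3.37,-21.279) -> (-10.284,-20.184) [heading=171, draw]
  RT 36: heading 171 -> 135
  -- iteration 6/10 --
  FD 7: (-10.284,-20.184) -> (-15.234,-15.234) [heading=135, draw]
  RT 36: heading 135 -> 99
  -- iteration 7/10 --
  FD 7: (-15.234,-15.234) -> (-16.329,-8.32) [heading=99, draw]
  RT 36: heading 99 -> 63
  -- iteration 8/10 --
  FD 7: (-16.329,-8.32) -> (-13.151,-2.083) [heading=63, draw]
  RT 36: heading 63 -> 27
  -- iteration 9/10 --
  FD 7: (-13.151,-2.083) -> (-6.914,1.095) [heading=27, draw]
  RT 36: heading 27 -> 351
  -- iteration 10/10 --
  FD 7: (-6.914,1.095) -> (0,0) [heading=351, draw]
  RT 36: heading 351 -> 315
]
Final: pos=(0,0), heading=315, 10 segment(s) drawn

Start position: (0, 0)
Final position: (0, 0)
Distance = 0; < 1e-6 -> CLOSED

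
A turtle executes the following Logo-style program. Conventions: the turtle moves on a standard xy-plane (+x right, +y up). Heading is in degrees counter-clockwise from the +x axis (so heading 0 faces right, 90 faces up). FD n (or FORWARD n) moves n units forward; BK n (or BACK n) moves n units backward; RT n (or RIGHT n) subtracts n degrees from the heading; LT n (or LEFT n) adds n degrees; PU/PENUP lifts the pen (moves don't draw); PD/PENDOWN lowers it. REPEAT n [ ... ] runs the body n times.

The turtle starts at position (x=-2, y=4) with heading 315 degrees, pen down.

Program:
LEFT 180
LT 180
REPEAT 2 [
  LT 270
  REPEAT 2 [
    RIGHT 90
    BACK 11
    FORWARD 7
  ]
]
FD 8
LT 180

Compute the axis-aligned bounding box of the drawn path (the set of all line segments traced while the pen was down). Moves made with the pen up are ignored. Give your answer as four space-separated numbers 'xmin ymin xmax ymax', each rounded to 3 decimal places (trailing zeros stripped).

Answer: -6.95 -6.607 8.607 6.121

Derivation:
Executing turtle program step by step:
Start: pos=(-2,4), heading=315, pen down
LT 180: heading 315 -> 135
LT 180: heading 135 -> 315
REPEAT 2 [
  -- iteration 1/2 --
  LT 270: heading 315 -> 225
  REPEAT 2 [
    -- iteration 1/2 --
    RT 90: heading 225 -> 135
    BK 11: (-2,4) -> (5.778,-3.778) [heading=135, draw]
    FD 7: (5.778,-3.778) -> (0.828,1.172) [heading=135, draw]
    -- iteration 2/2 --
    RT 90: heading 135 -> 45
    BK 11: (0.828,1.172) -> (-6.95,-6.607) [heading=45, draw]
    FD 7: (-6.95,-6.607) -> (-2,-1.657) [heading=45, draw]
  ]
  -- iteration 2/2 --
  LT 270: heading 45 -> 315
  REPEAT 2 [
    -- iteration 1/2 --
    RT 90: heading 315 -> 225
    BK 11: (-2,-1.657) -> (5.778,6.121) [heading=225, draw]
    FD 7: (5.778,6.121) -> (0.828,1.172) [heading=225, draw]
    -- iteration 2/2 --
    RT 90: heading 225 -> 135
    BK 11: (0.828,1.172) -> (8.607,-6.607) [heading=135, draw]
    FD 7: (8.607,-6.607) -> (3.657,-1.657) [heading=135, draw]
  ]
]
FD 8: (3.657,-1.657) -> (-2,4) [heading=135, draw]
LT 180: heading 135 -> 315
Final: pos=(-2,4), heading=315, 9 segment(s) drawn

Segment endpoints: x in {-6.95, -2, -2, 0.828, 3.657, 5.778, 5.778, 8.607}, y in {-6.607, -6.607, -3.778, -1.657, -1.657, 1.172, 1.172, 4, 6.121}
xmin=-6.95, ymin=-6.607, xmax=8.607, ymax=6.121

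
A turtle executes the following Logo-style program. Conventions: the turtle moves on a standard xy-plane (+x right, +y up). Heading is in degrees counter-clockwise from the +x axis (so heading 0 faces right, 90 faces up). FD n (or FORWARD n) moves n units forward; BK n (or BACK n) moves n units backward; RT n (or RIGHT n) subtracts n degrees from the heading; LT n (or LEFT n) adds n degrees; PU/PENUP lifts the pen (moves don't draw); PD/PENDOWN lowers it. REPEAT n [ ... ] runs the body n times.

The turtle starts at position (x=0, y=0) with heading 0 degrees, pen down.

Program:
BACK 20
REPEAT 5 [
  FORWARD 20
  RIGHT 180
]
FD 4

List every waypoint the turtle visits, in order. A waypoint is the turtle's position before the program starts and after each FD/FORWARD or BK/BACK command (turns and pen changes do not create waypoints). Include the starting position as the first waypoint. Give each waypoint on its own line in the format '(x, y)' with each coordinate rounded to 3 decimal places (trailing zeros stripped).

Executing turtle program step by step:
Start: pos=(0,0), heading=0, pen down
BK 20: (0,0) -> (-20,0) [heading=0, draw]
REPEAT 5 [
  -- iteration 1/5 --
  FD 20: (-20,0) -> (0,0) [heading=0, draw]
  RT 180: heading 0 -> 180
  -- iteration 2/5 --
  FD 20: (0,0) -> (-20,0) [heading=180, draw]
  RT 180: heading 180 -> 0
  -- iteration 3/5 --
  FD 20: (-20,0) -> (0,0) [heading=0, draw]
  RT 180: heading 0 -> 180
  -- iteration 4/5 --
  FD 20: (0,0) -> (-20,0) [heading=180, draw]
  RT 180: heading 180 -> 0
  -- iteration 5/5 --
  FD 20: (-20,0) -> (0,0) [heading=0, draw]
  RT 180: heading 0 -> 180
]
FD 4: (0,0) -> (-4,0) [heading=180, draw]
Final: pos=(-4,0), heading=180, 7 segment(s) drawn
Waypoints (8 total):
(0, 0)
(-20, 0)
(0, 0)
(-20, 0)
(0, 0)
(-20, 0)
(0, 0)
(-4, 0)

Answer: (0, 0)
(-20, 0)
(0, 0)
(-20, 0)
(0, 0)
(-20, 0)
(0, 0)
(-4, 0)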